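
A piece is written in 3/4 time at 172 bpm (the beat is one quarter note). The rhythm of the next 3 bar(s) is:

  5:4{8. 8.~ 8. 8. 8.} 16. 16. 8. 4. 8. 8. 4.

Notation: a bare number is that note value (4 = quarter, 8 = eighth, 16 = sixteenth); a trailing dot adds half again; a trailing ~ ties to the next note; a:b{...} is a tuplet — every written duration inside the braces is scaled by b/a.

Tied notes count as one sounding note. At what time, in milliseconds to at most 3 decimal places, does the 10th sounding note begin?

1. 0.0ms @ 0 + 209.302ms (3/5)
2. 209.302ms @ 3/5 + 418.605ms (6/5)
3. 627.907ms @ 9/5 + 209.302ms (3/5)
4. 837.209ms @ 12/5 + 209.302ms (3/5)
5. 1046.512ms @ 3 + 130.814ms (3/8)
6. 1177.326ms @ 27/8 + 130.814ms (3/8)
7. 1308.14ms @ 15/4 + 261.628ms (3/4)
8. 1569.767ms @ 9/2 + 523.256ms (3/2)
9. 2093.023ms @ 6 + 261.628ms (3/4)
10. 2354.651ms @ 27/4 + 261.628ms (3/4)
11. 2616.279ms @ 15/2 + 523.256ms (3/2)

note 10 onset = 27/4b = 2354.651ms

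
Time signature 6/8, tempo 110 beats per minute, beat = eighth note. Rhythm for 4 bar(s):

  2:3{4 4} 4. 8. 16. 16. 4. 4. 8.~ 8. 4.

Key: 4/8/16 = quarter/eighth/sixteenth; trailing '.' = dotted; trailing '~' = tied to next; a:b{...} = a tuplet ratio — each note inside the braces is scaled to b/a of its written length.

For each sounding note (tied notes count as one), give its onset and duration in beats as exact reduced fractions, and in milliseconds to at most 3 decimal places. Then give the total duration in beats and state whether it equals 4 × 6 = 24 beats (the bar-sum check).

1) 0.0ms=0b +1636.364ms=3b
2) 1636.364ms=3b +1636.364ms=3b
3) 3272.727ms=6b +1636.364ms=3b
4) 4909.091ms=9b +818.182ms=3/2b
5) 5727.273ms=21/2b +409.091ms=3/4b
6) 6136.364ms=45/4b +409.091ms=3/4b
7) 6545.455ms=12b +1636.364ms=3b
8) 8181.818ms=15b +1636.364ms=3b
9) 9818.182ms=18b +1636.364ms=3b
10) 11454.545ms=21b +1636.364ms=3b
Σ=24b of 24 (110bpm 6/8) — PASS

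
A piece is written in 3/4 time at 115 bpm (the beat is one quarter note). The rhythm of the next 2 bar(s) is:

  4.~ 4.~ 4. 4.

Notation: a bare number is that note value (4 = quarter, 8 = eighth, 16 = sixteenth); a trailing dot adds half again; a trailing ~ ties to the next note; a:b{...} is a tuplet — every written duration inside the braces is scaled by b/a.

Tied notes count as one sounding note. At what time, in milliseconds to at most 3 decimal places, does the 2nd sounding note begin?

1. 0.0ms @ 0 + 2347.826ms (9/2)
2. 2347.826ms @ 9/2 + 782.609ms (3/2)

note 2 onset = 9/2b = 2347.826ms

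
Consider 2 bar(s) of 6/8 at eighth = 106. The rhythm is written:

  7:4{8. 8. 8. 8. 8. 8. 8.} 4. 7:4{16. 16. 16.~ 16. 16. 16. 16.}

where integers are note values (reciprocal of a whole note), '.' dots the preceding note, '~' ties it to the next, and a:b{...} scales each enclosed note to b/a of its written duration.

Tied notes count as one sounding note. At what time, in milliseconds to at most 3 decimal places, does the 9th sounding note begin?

1. 0.0ms @ 0 + 485.175ms (6/7)
2. 485.175ms @ 6/7 + 485.175ms (6/7)
3. 970.35ms @ 12/7 + 485.175ms (6/7)
4. 1455.526ms @ 18/7 + 485.175ms (6/7)
5. 1940.701ms @ 24/7 + 485.175ms (6/7)
6. 2425.876ms @ 30/7 + 485.175ms (6/7)
7. 2911.051ms @ 36/7 + 485.175ms (6/7)
8. 3396.226ms @ 6 + 1698.113ms (3)
9. 5094.34ms @ 9 + 242.588ms (3/7)
10. 5336.927ms @ 66/7 + 242.588ms (3/7)
11. 5579.515ms @ 69/7 + 485.175ms (6/7)
12. 6064.69ms @ 75/7 + 242.588ms (3/7)
13. 6307.278ms @ 78/7 + 242.588ms (3/7)
14. 6549.865ms @ 81/7 + 242.588ms (3/7)

note 9 onset = 9b = 5094.34ms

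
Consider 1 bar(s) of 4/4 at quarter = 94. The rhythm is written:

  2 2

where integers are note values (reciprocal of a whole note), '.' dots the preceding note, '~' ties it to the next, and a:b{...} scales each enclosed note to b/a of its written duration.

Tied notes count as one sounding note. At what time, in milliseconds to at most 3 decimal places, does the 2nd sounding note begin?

1. 0.0ms @ 0 + 1276.596ms (2)
2. 1276.596ms @ 2 + 1276.596ms (2)

note 2 onset = 2b = 1276.596ms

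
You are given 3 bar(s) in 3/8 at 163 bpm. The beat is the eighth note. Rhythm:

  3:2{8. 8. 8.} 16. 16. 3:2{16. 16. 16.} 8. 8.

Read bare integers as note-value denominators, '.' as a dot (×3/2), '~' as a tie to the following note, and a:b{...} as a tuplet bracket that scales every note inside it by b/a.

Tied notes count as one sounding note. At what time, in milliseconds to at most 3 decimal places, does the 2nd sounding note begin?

1. 0.0ms @ 0 + 368.098ms (1)
2. 368.098ms @ 1 + 368.098ms (1)
3. 736.196ms @ 2 + 368.098ms (1)
4. 1104.294ms @ 3 + 276.074ms (3/4)
5. 1380.368ms @ 15/4 + 276.074ms (3/4)
6. 1656.442ms @ 9/2 + 184.049ms (1/2)
7. 1840.491ms @ 5 + 184.049ms (1/2)
8. 2024.54ms @ 11/2 + 184.049ms (1/2)
9. 2208.589ms @ 6 + 552.147ms (3/2)
10. 2760.736ms @ 15/2 + 552.147ms (3/2)

note 2 onset = 1b = 368.098ms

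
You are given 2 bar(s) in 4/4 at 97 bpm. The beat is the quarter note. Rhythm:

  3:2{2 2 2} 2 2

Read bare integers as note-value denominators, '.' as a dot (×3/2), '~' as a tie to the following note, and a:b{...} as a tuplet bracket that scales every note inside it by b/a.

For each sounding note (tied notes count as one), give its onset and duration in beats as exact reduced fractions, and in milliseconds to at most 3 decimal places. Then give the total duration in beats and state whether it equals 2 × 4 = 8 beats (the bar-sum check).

1) 0.0ms=0b +824.742ms=4/3b
2) 824.742ms=4/3b +824.742ms=4/3b
3) 1649.485ms=8/3b +824.742ms=4/3b
4) 2474.227ms=4b +1237.113ms=2b
5) 3711.34ms=6b +1237.113ms=2b
Σ=8b of 8 (97bpm 4/4) — PASS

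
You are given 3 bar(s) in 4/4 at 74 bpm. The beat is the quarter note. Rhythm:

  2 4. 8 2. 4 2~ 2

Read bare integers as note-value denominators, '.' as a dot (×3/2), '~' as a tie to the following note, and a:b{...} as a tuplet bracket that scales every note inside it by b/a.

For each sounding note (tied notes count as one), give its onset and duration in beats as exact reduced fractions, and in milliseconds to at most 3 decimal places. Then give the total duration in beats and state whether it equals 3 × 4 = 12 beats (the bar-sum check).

1) 0.0ms=0b +1621.622ms=2b
2) 1621.622ms=2b +1216.216ms=3/2b
3) 2837.838ms=7/2b +405.405ms=1/2b
4) 3243.243ms=4b +2432.432ms=3b
5) 5675.676ms=7b +810.811ms=1b
6) 6486.486ms=8b +3243.243ms=4b
Σ=12b of 12 (74bpm 4/4) — PASS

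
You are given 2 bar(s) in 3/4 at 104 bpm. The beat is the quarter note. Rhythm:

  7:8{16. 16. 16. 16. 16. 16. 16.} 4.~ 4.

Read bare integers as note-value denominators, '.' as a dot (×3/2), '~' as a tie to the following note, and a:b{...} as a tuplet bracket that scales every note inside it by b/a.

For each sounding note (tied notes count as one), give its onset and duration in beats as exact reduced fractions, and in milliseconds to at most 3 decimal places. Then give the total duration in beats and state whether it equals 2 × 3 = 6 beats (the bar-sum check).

1) 0.0ms=0b +247.253ms=3/7b
2) 247.253ms=3/7b +247.253ms=3/7b
3) 494.505ms=6/7b +247.253ms=3/7b
4) 741.758ms=9/7b +247.253ms=3/7b
5) 989.011ms=12/7b +247.253ms=3/7b
6) 1236.264ms=15/7b +247.253ms=3/7b
7) 1483.516ms=18/7b +247.253ms=3/7b
8) 1730.769ms=3b +1730.769ms=3b
Σ=6b of 6 (104bpm 3/4) — PASS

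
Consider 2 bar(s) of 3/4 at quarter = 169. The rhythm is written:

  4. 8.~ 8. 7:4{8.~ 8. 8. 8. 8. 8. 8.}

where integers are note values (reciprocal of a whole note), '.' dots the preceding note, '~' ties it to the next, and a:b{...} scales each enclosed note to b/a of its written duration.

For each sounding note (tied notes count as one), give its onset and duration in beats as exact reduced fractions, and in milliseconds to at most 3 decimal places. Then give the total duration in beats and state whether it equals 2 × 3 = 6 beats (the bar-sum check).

1) 0.0ms=0b +532.544ms=3/2b
2) 532.544ms=3/2b +532.544ms=3/2b
3) 1065.089ms=3b +304.311ms=6/7b
4) 1369.4ms=27/7b +152.156ms=3/7b
5) 1521.555ms=30/7b +152.156ms=3/7b
6) 1673.711ms=33/7b +152.156ms=3/7b
7) 1825.866ms=36/7b +152.156ms=3/7b
8) 1978.022ms=39/7b +152.156ms=3/7b
Σ=6b of 6 (169bpm 3/4) — PASS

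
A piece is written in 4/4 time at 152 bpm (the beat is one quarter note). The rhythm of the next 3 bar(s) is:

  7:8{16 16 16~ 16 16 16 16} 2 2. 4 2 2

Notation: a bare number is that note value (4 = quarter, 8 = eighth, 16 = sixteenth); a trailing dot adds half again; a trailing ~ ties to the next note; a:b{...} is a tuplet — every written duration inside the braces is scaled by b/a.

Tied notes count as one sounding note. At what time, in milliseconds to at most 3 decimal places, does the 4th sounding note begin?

note 4 onset = 8/7b = 451.128ms

1. 0.0ms @ 0 + 112.782ms (2/7)
2. 112.782ms @ 2/7 + 112.782ms (2/7)
3. 225.564ms @ 4/7 + 225.564ms (4/7)
4. 451.128ms @ 8/7 + 112.782ms (2/7)
5. 563.91ms @ 10/7 + 112.782ms (2/7)
6. 676.692ms @ 12/7 + 112.782ms (2/7)
7. 789.474ms @ 2 + 789.474ms (2)
8. 1578.947ms @ 4 + 1184.211ms (3)
9. 2763.158ms @ 7 + 394.737ms (1)
10. 3157.895ms @ 8 + 789.474ms (2)
11. 3947.368ms @ 10 + 789.474ms (2)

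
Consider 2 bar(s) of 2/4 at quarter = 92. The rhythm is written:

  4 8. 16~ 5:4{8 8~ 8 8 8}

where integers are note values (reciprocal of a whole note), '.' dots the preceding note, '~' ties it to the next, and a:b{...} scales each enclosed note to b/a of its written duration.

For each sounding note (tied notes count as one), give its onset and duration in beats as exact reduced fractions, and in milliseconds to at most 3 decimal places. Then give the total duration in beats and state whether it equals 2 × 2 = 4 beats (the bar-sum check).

1) 0.0ms=0b +652.174ms=1b
2) 652.174ms=1b +489.13ms=3/4b
3) 1141.304ms=7/4b +423.913ms=13/20b
4) 1565.217ms=12/5b +521.739ms=4/5b
5) 2086.957ms=16/5b +260.87ms=2/5b
6) 2347.826ms=18/5b +260.87ms=2/5b
Σ=4b of 4 (92bpm 2/4) — PASS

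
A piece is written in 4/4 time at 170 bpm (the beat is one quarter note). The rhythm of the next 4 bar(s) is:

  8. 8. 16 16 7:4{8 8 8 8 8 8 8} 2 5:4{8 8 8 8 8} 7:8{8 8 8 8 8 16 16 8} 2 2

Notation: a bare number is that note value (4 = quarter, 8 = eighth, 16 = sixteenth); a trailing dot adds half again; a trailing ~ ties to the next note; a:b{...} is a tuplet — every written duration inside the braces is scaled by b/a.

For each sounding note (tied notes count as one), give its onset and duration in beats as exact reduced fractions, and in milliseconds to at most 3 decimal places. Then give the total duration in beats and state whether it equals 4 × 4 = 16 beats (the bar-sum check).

1) 0.0ms=0b +264.706ms=3/4b
2) 264.706ms=3/4b +264.706ms=3/4b
3) 529.412ms=3/2b +88.235ms=1/4b
4) 617.647ms=7/4b +88.235ms=1/4b
5) 705.882ms=2b +100.84ms=2/7b
6) 806.723ms=16/7b +100.84ms=2/7b
7) 907.563ms=18/7b +100.84ms=2/7b
8) 1008.403ms=20/7b +100.84ms=2/7b
9) 1109.244ms=22/7b +100.84ms=2/7b
10) 1210.084ms=24/7b +100.84ms=2/7b
11) 1310.924ms=26/7b +100.84ms=2/7b
12) 1411.765ms=4b +705.882ms=2b
13) 2117.647ms=6b +141.176ms=2/5b
14) 2258.824ms=32/5b +141.176ms=2/5b
15) 2400.0ms=34/5b +141.176ms=2/5b
16) 2541.176ms=36/5b +141.176ms=2/5b
17) 2682.353ms=38/5b +141.176ms=2/5b
18) 2823.529ms=8b +201.681ms=4/7b
19) 3025.21ms=60/7b +201.681ms=4/7b
20) 3226.891ms=64/7b +201.681ms=4/7b
21) 3428.571ms=68/7b +201.681ms=4/7b
22) 3630.252ms=72/7b +201.681ms=4/7b
23) 3831.933ms=76/7b +100.84ms=2/7b
24) 3932.773ms=78/7b +100.84ms=2/7b
25) 4033.613ms=80/7b +201.681ms=4/7b
26) 4235.294ms=12b +705.882ms=2b
27) 4941.176ms=14b +705.882ms=2b
Σ=16b of 16 (170bpm 4/4) — PASS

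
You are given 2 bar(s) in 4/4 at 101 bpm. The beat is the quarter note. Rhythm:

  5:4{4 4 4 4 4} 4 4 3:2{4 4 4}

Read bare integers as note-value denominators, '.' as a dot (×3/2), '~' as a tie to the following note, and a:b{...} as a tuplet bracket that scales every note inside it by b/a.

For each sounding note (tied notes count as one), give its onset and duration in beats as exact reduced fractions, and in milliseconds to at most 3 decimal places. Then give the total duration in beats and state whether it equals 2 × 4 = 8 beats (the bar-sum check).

1) 0.0ms=0b +475.248ms=4/5b
2) 475.248ms=4/5b +475.248ms=4/5b
3) 950.495ms=8/5b +475.248ms=4/5b
4) 1425.743ms=12/5b +475.248ms=4/5b
5) 1900.99ms=16/5b +475.248ms=4/5b
6) 2376.238ms=4b +594.059ms=1b
7) 2970.297ms=5b +594.059ms=1b
8) 3564.356ms=6b +396.04ms=2/3b
9) 3960.396ms=20/3b +396.04ms=2/3b
10) 4356.436ms=22/3b +396.04ms=2/3b
Σ=8b of 8 (101bpm 4/4) — PASS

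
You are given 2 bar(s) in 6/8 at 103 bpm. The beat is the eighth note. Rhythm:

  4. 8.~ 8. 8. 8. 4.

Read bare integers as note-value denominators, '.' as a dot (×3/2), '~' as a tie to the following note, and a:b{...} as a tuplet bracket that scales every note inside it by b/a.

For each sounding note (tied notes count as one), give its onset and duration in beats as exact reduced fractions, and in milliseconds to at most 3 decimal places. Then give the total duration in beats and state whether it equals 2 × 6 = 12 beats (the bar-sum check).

1) 0.0ms=0b +1747.573ms=3b
2) 1747.573ms=3b +1747.573ms=3b
3) 3495.146ms=6b +873.786ms=3/2b
4) 4368.932ms=15/2b +873.786ms=3/2b
5) 5242.718ms=9b +1747.573ms=3b
Σ=12b of 12 (103bpm 6/8) — PASS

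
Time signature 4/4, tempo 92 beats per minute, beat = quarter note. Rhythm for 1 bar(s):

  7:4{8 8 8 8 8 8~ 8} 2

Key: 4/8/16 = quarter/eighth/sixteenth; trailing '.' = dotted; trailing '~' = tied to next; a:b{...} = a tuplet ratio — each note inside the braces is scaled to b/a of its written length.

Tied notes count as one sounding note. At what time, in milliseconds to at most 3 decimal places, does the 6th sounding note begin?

1. 0.0ms @ 0 + 186.335ms (2/7)
2. 186.335ms @ 2/7 + 186.335ms (2/7)
3. 372.671ms @ 4/7 + 186.335ms (2/7)
4. 559.006ms @ 6/7 + 186.335ms (2/7)
5. 745.342ms @ 8/7 + 186.335ms (2/7)
6. 931.677ms @ 10/7 + 372.671ms (4/7)
7. 1304.348ms @ 2 + 1304.348ms (2)

note 6 onset = 10/7b = 931.677ms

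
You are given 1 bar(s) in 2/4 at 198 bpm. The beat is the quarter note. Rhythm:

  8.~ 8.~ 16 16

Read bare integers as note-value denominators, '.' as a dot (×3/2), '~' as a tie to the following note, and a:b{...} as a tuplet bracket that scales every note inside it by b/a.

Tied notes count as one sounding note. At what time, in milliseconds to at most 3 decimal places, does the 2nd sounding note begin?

1. 0.0ms @ 0 + 530.303ms (7/4)
2. 530.303ms @ 7/4 + 75.758ms (1/4)

note 2 onset = 7/4b = 530.303ms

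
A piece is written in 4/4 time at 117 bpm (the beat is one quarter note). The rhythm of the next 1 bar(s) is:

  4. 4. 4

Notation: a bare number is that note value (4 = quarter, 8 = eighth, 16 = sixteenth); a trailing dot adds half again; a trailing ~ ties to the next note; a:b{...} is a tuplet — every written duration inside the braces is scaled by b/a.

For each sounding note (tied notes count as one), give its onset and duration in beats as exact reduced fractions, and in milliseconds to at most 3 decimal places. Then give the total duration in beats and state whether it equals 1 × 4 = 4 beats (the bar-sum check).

1) 0.0ms=0b +769.231ms=3/2b
2) 769.231ms=3/2b +769.231ms=3/2b
3) 1538.462ms=3b +512.821ms=1b
Σ=4b of 4 (117bpm 4/4) — PASS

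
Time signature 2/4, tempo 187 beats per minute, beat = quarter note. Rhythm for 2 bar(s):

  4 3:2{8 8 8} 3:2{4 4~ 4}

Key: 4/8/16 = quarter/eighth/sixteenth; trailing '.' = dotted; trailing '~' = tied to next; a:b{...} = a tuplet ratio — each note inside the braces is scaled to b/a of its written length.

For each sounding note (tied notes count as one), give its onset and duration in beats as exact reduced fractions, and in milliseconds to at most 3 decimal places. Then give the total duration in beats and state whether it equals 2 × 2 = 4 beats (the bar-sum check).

1) 0.0ms=0b +320.856ms=1b
2) 320.856ms=1b +106.952ms=1/3b
3) 427.807ms=4/3b +106.952ms=1/3b
4) 534.759ms=5/3b +106.952ms=1/3b
5) 641.711ms=2b +213.904ms=2/3b
6) 855.615ms=8/3b +427.807ms=4/3b
Σ=4b of 4 (187bpm 2/4) — PASS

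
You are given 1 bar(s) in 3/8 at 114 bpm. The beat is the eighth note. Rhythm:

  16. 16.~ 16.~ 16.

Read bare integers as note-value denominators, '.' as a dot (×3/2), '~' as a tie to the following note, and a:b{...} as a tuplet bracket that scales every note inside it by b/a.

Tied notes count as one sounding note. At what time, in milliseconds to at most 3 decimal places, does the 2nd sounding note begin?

note 2 onset = 3/4b = 394.737ms

1. 0.0ms @ 0 + 394.737ms (3/4)
2. 394.737ms @ 3/4 + 1184.211ms (9/4)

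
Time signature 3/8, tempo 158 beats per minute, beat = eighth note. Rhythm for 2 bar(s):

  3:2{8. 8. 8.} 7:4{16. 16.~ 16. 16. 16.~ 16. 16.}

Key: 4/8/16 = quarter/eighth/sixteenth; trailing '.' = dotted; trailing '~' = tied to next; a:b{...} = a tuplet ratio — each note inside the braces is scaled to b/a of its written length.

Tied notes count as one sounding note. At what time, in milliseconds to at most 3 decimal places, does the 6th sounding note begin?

note 6 onset = 30/7b = 1627.486ms

1. 0.0ms @ 0 + 379.747ms (1)
2. 379.747ms @ 1 + 379.747ms (1)
3. 759.494ms @ 2 + 379.747ms (1)
4. 1139.241ms @ 3 + 162.749ms (3/7)
5. 1301.989ms @ 24/7 + 325.497ms (6/7)
6. 1627.486ms @ 30/7 + 162.749ms (3/7)
7. 1790.235ms @ 33/7 + 325.497ms (6/7)
8. 2115.732ms @ 39/7 + 162.749ms (3/7)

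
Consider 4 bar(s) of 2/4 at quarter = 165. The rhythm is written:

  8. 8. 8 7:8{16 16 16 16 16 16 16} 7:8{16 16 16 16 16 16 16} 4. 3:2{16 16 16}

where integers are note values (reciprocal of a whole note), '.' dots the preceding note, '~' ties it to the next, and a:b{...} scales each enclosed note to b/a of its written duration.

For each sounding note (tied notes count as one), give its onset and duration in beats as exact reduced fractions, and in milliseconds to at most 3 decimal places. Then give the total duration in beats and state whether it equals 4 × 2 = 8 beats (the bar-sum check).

1) 0.0ms=0b +272.727ms=3/4b
2) 272.727ms=3/4b +272.727ms=3/4b
3) 545.455ms=3/2b +181.818ms=1/2b
4) 727.273ms=2b +103.896ms=2/7b
5) 831.169ms=16/7b +103.896ms=2/7b
6) 935.065ms=18/7b +103.896ms=2/7b
7) 1038.961ms=20/7b +103.896ms=2/7b
8) 1142.857ms=22/7b +103.896ms=2/7b
9) 1246.753ms=24/7b +103.896ms=2/7b
10) 1350.649ms=26/7b +103.896ms=2/7b
11) 1454.545ms=4b +103.896ms=2/7b
12) 1558.442ms=30/7b +103.896ms=2/7b
13) 1662.338ms=32/7b +103.896ms=2/7b
14) 1766.234ms=34/7b +103.896ms=2/7b
15) 1870.13ms=36/7b +103.896ms=2/7b
16) 1974.026ms=38/7b +103.896ms=2/7b
17) 2077.922ms=40/7b +103.896ms=2/7b
18) 2181.818ms=6b +545.455ms=3/2b
19) 2727.273ms=15/2b +60.606ms=1/6b
20) 2787.879ms=23/3b +60.606ms=1/6b
21) 2848.485ms=47/6b +60.606ms=1/6b
Σ=8b of 8 (165bpm 2/4) — PASS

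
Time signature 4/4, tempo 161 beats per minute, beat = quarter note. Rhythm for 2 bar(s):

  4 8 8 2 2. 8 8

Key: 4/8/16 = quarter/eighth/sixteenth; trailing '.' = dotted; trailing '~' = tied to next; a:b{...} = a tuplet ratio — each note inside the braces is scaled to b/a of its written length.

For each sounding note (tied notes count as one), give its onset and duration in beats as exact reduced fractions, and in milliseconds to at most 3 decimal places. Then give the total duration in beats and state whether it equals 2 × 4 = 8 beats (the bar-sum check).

1) 0.0ms=0b +372.671ms=1b
2) 372.671ms=1b +186.335ms=1/2b
3) 559.006ms=3/2b +186.335ms=1/2b
4) 745.342ms=2b +745.342ms=2b
5) 1490.683ms=4b +1118.012ms=3b
6) 2608.696ms=7b +186.335ms=1/2b
7) 2795.031ms=15/2b +186.335ms=1/2b
Σ=8b of 8 (161bpm 4/4) — PASS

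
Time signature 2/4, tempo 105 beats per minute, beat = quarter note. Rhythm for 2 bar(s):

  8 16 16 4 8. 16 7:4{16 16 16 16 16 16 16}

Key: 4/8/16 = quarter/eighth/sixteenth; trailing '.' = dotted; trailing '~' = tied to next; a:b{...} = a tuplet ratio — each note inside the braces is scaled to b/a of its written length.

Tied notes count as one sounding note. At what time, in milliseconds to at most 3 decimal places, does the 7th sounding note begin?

note 7 onset = 3b = 1714.286ms

1. 0.0ms @ 0 + 285.714ms (1/2)
2. 285.714ms @ 1/2 + 142.857ms (1/4)
3. 428.571ms @ 3/4 + 142.857ms (1/4)
4. 571.429ms @ 1 + 571.429ms (1)
5. 1142.857ms @ 2 + 428.571ms (3/4)
6. 1571.429ms @ 11/4 + 142.857ms (1/4)
7. 1714.286ms @ 3 + 81.633ms (1/7)
8. 1795.918ms @ 22/7 + 81.633ms (1/7)
9. 1877.551ms @ 23/7 + 81.633ms (1/7)
10. 1959.184ms @ 24/7 + 81.633ms (1/7)
11. 2040.816ms @ 25/7 + 81.633ms (1/7)
12. 2122.449ms @ 26/7 + 81.633ms (1/7)
13. 2204.082ms @ 27/7 + 81.633ms (1/7)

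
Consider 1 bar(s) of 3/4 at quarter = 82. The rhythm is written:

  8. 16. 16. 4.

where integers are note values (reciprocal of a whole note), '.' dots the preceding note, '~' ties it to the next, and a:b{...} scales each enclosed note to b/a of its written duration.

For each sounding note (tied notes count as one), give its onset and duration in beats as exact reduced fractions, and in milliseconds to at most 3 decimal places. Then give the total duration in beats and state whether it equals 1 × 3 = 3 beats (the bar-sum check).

1) 0.0ms=0b +548.78ms=3/4b
2) 548.78ms=3/4b +274.39ms=3/8b
3) 823.171ms=9/8b +274.39ms=3/8b
4) 1097.561ms=3/2b +1097.561ms=3/2b
Σ=3b of 3 (82bpm 3/4) — PASS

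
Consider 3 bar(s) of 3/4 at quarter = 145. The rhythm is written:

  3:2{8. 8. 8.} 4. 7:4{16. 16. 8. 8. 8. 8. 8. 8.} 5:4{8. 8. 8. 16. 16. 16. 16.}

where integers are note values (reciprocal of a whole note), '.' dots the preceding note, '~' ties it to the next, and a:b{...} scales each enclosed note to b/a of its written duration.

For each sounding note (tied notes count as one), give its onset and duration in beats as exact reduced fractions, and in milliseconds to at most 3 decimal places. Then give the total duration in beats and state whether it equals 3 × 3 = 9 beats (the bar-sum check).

1) 0.0ms=0b +206.897ms=1/2b
2) 206.897ms=1/2b +206.897ms=1/2b
3) 413.793ms=1b +206.897ms=1/2b
4) 620.69ms=3/2b +620.69ms=3/2b
5) 1241.379ms=3b +88.67ms=3/14b
6) 1330.049ms=45/14b +88.67ms=3/14b
7) 1418.719ms=24/7b +177.34ms=3/7b
8) 1596.059ms=27/7b +177.34ms=3/7b
9) 1773.399ms=30/7b +177.34ms=3/7b
10) 1950.739ms=33/7b +177.34ms=3/7b
11) 2128.079ms=36/7b +177.34ms=3/7b
12) 2305.419ms=39/7b +177.34ms=3/7b
13) 2482.759ms=6b +248.276ms=3/5b
14) 2731.034ms=33/5b +248.276ms=3/5b
15) 2979.31ms=36/5b +248.276ms=3/5b
16) 3227.586ms=39/5b +124.138ms=3/10b
17) 3351.724ms=81/10b +124.138ms=3/10b
18) 3475.862ms=42/5b +124.138ms=3/10b
19) 3600.0ms=87/10b +124.138ms=3/10b
Σ=9b of 9 (145bpm 3/4) — PASS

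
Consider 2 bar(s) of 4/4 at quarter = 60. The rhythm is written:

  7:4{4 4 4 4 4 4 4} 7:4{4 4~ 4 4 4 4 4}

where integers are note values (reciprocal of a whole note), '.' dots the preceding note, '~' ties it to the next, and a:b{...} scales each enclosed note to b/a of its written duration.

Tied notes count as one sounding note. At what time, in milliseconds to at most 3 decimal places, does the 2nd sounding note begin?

1. 0.0ms @ 0 + 571.429ms (4/7)
2. 571.429ms @ 4/7 + 571.429ms (4/7)
3. 1142.857ms @ 8/7 + 571.429ms (4/7)
4. 1714.286ms @ 12/7 + 571.429ms (4/7)
5. 2285.714ms @ 16/7 + 571.429ms (4/7)
6. 2857.143ms @ 20/7 + 571.429ms (4/7)
7. 3428.571ms @ 24/7 + 571.429ms (4/7)
8. 4000.0ms @ 4 + 571.429ms (4/7)
9. 4571.429ms @ 32/7 + 1142.857ms (8/7)
10. 5714.286ms @ 40/7 + 571.429ms (4/7)
11. 6285.714ms @ 44/7 + 571.429ms (4/7)
12. 6857.143ms @ 48/7 + 571.429ms (4/7)
13. 7428.571ms @ 52/7 + 571.429ms (4/7)

note 2 onset = 4/7b = 571.429ms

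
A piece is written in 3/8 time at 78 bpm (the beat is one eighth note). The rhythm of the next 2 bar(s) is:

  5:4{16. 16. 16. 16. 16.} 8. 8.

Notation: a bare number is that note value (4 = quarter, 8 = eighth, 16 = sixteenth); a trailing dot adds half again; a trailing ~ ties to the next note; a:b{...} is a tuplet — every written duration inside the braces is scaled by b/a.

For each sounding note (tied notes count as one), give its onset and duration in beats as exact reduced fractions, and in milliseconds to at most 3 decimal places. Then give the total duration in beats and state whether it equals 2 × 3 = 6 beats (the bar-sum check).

1) 0.0ms=0b +461.538ms=3/5b
2) 461.538ms=3/5b +461.538ms=3/5b
3) 923.077ms=6/5b +461.538ms=3/5b
4) 1384.615ms=9/5b +461.538ms=3/5b
5) 1846.154ms=12/5b +461.538ms=3/5b
6) 2307.692ms=3b +1153.846ms=3/2b
7) 3461.538ms=9/2b +1153.846ms=3/2b
Σ=6b of 6 (78bpm 3/8) — PASS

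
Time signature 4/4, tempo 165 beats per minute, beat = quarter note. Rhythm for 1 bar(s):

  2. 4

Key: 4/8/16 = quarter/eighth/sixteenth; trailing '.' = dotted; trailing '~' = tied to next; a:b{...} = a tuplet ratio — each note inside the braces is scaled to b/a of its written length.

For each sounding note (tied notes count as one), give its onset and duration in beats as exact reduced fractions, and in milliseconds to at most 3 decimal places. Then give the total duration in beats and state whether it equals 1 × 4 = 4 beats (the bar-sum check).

1) 0.0ms=0b +1090.909ms=3b
2) 1090.909ms=3b +363.636ms=1b
Σ=4b of 4 (165bpm 4/4) — PASS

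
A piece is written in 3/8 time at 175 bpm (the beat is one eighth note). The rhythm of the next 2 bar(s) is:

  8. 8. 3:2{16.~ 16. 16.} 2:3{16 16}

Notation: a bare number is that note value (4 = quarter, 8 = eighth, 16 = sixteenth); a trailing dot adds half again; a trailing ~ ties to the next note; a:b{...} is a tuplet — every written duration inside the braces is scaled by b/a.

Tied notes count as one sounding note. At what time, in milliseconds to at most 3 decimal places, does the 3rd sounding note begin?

note 3 onset = 3b = 1028.571ms

1. 0.0ms @ 0 + 514.286ms (3/2)
2. 514.286ms @ 3/2 + 514.286ms (3/2)
3. 1028.571ms @ 3 + 342.857ms (1)
4. 1371.429ms @ 4 + 171.429ms (1/2)
5. 1542.857ms @ 9/2 + 257.143ms (3/4)
6. 1800.0ms @ 21/4 + 257.143ms (3/4)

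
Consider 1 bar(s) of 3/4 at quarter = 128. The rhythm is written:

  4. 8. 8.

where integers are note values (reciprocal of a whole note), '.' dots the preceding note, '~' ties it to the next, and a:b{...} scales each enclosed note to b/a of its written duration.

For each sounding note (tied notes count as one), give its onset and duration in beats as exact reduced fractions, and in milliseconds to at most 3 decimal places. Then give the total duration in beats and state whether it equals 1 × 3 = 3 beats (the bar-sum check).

1) 0.0ms=0b +703.125ms=3/2b
2) 703.125ms=3/2b +351.562ms=3/4b
3) 1054.688ms=9/4b +351.562ms=3/4b
Σ=3b of 3 (128bpm 3/4) — PASS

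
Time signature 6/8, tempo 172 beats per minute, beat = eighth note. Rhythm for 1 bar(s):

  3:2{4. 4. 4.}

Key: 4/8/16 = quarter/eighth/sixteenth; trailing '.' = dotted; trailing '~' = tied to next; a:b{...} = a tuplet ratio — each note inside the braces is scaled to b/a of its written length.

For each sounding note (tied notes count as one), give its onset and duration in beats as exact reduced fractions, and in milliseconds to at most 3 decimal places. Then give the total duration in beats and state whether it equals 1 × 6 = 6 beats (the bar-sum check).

1) 0.0ms=0b +697.674ms=2b
2) 697.674ms=2b +697.674ms=2b
3) 1395.349ms=4b +697.674ms=2b
Σ=6b of 6 (172bpm 6/8) — PASS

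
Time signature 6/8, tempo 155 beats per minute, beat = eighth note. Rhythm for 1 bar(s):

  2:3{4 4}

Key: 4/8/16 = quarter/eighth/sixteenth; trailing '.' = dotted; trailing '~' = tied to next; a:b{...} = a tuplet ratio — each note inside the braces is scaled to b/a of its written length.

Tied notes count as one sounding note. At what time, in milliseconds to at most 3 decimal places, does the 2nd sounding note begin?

note 2 onset = 3b = 1161.29ms

1. 0.0ms @ 0 + 1161.29ms (3)
2. 1161.29ms @ 3 + 1161.29ms (3)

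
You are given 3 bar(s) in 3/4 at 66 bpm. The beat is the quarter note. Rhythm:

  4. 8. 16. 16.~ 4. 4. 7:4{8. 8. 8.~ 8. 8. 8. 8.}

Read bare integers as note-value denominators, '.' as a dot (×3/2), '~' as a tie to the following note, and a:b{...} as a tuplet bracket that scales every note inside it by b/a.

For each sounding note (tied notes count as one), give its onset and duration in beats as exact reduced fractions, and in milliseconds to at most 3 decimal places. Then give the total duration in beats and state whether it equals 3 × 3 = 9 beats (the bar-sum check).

1) 0.0ms=0b +1363.636ms=3/2b
2) 1363.636ms=3/2b +681.818ms=3/4b
3) 2045.455ms=9/4b +340.909ms=3/8b
4) 2386.364ms=21/8b +1704.545ms=15/8b
5) 4090.909ms=9/2b +1363.636ms=3/2b
6) 5454.545ms=6b +389.61ms=3/7b
7) 5844.156ms=45/7b +389.61ms=3/7b
8) 6233.766ms=48/7b +779.221ms=6/7b
9) 7012.987ms=54/7b +389.61ms=3/7b
10) 7402.597ms=57/7b +389.61ms=3/7b
11) 7792.208ms=60/7b +389.61ms=3/7b
Σ=9b of 9 (66bpm 3/4) — PASS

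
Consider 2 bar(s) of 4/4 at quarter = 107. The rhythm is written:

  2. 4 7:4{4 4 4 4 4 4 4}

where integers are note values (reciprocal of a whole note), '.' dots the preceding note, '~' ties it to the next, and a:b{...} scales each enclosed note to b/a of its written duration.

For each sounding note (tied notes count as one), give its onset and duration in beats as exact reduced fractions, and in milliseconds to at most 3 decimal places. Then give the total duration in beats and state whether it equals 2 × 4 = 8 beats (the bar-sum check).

1) 0.0ms=0b +1682.243ms=3b
2) 1682.243ms=3b +560.748ms=1b
3) 2242.991ms=4b +320.427ms=4/7b
4) 2563.418ms=32/7b +320.427ms=4/7b
5) 2883.845ms=36/7b +320.427ms=4/7b
6) 3204.272ms=40/7b +320.427ms=4/7b
7) 3524.7ms=44/7b +320.427ms=4/7b
8) 3845.127ms=48/7b +320.427ms=4/7b
9) 4165.554ms=52/7b +320.427ms=4/7b
Σ=8b of 8 (107bpm 4/4) — PASS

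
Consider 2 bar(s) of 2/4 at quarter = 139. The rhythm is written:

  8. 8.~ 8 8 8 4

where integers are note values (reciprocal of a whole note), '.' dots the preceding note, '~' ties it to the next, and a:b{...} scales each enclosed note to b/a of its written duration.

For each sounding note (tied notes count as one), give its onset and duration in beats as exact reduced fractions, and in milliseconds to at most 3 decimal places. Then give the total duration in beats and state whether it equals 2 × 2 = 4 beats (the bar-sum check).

1) 0.0ms=0b +323.741ms=3/4b
2) 323.741ms=3/4b +539.568ms=5/4b
3) 863.309ms=2b +215.827ms=1/2b
4) 1079.137ms=5/2b +215.827ms=1/2b
5) 1294.964ms=3b +431.655ms=1b
Σ=4b of 4 (139bpm 2/4) — PASS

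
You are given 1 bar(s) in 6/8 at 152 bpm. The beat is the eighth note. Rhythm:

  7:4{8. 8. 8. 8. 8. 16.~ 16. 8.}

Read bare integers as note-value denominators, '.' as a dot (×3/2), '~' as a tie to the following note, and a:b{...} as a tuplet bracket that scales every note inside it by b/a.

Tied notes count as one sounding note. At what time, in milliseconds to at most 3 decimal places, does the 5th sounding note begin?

1. 0.0ms @ 0 + 338.346ms (6/7)
2. 338.346ms @ 6/7 + 338.346ms (6/7)
3. 676.692ms @ 12/7 + 338.346ms (6/7)
4. 1015.038ms @ 18/7 + 338.346ms (6/7)
5. 1353.383ms @ 24/7 + 338.346ms (6/7)
6. 1691.729ms @ 30/7 + 338.346ms (6/7)
7. 2030.075ms @ 36/7 + 338.346ms (6/7)

note 5 onset = 24/7b = 1353.383ms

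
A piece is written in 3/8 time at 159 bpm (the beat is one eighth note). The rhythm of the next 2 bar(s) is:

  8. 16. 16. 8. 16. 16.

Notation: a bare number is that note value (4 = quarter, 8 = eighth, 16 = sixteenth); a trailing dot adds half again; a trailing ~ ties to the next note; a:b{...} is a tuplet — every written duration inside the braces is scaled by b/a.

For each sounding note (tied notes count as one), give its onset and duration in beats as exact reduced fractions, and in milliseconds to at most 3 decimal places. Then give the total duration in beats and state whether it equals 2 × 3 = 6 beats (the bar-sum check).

1) 0.0ms=0b +566.038ms=3/2b
2) 566.038ms=3/2b +283.019ms=3/4b
3) 849.057ms=9/4b +283.019ms=3/4b
4) 1132.075ms=3b +566.038ms=3/2b
5) 1698.113ms=9/2b +283.019ms=3/4b
6) 1981.132ms=21/4b +283.019ms=3/4b
Σ=6b of 6 (159bpm 3/8) — PASS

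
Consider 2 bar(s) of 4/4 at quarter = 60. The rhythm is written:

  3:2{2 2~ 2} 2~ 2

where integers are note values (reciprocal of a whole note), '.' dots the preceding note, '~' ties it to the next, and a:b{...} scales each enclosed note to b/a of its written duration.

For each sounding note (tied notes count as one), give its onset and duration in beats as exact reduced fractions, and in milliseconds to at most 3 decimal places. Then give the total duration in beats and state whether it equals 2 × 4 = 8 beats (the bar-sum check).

1) 0.0ms=0b +1333.333ms=4/3b
2) 1333.333ms=4/3b +2666.667ms=8/3b
3) 4000.0ms=4b +4000.0ms=4b
Σ=8b of 8 (60bpm 4/4) — PASS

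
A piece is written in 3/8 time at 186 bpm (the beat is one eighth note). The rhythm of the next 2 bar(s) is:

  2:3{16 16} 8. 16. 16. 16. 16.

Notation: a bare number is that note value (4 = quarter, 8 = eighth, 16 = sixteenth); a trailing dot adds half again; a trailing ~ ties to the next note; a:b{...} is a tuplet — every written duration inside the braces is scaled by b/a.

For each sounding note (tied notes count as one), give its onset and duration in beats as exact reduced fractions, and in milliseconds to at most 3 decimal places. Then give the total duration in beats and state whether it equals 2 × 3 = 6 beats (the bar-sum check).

1) 0.0ms=0b +241.935ms=3/4b
2) 241.935ms=3/4b +241.935ms=3/4b
3) 483.871ms=3/2b +483.871ms=3/2b
4) 967.742ms=3b +241.935ms=3/4b
5) 1209.677ms=15/4b +241.935ms=3/4b
6) 1451.613ms=9/2b +241.935ms=3/4b
7) 1693.548ms=21/4b +241.935ms=3/4b
Σ=6b of 6 (186bpm 3/8) — PASS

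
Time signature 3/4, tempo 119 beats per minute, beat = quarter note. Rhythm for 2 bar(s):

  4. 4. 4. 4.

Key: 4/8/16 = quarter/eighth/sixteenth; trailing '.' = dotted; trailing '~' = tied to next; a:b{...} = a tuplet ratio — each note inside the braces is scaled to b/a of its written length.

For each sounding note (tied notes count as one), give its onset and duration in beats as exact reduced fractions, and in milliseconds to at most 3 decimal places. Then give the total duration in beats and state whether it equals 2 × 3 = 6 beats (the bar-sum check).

1) 0.0ms=0b +756.303ms=3/2b
2) 756.303ms=3/2b +756.303ms=3/2b
3) 1512.605ms=3b +756.303ms=3/2b
4) 2268.908ms=9/2b +756.303ms=3/2b
Σ=6b of 6 (119bpm 3/4) — PASS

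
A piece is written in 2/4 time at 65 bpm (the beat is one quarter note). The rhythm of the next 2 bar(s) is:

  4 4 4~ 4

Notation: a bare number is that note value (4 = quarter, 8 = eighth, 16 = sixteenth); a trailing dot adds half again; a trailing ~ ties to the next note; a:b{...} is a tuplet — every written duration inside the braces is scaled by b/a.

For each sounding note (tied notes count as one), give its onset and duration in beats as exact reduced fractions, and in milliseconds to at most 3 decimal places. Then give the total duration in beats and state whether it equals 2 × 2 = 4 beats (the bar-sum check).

1) 0.0ms=0b +923.077ms=1b
2) 923.077ms=1b +923.077ms=1b
3) 1846.154ms=2b +1846.154ms=2b
Σ=4b of 4 (65bpm 2/4) — PASS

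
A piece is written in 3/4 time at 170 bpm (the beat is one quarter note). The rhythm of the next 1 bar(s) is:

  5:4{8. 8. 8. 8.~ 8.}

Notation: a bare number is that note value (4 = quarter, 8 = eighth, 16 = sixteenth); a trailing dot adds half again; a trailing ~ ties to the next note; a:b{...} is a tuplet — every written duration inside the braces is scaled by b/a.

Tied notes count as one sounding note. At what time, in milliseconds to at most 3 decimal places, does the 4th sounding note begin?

note 4 onset = 9/5b = 635.294ms

1. 0.0ms @ 0 + 211.765ms (3/5)
2. 211.765ms @ 3/5 + 211.765ms (3/5)
3. 423.529ms @ 6/5 + 211.765ms (3/5)
4. 635.294ms @ 9/5 + 423.529ms (6/5)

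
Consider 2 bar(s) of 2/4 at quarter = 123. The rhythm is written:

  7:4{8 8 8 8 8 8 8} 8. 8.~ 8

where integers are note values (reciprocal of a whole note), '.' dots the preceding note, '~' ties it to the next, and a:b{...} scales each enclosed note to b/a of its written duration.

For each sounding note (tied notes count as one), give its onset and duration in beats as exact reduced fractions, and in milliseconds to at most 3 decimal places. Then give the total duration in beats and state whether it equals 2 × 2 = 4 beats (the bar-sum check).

1) 0.0ms=0b +139.373ms=2/7b
2) 139.373ms=2/7b +139.373ms=2/7b
3) 278.746ms=4/7b +139.373ms=2/7b
4) 418.118ms=6/7b +139.373ms=2/7b
5) 557.491ms=8/7b +139.373ms=2/7b
6) 696.864ms=10/7b +139.373ms=2/7b
7) 836.237ms=12/7b +139.373ms=2/7b
8) 975.61ms=2b +365.854ms=3/4b
9) 1341.463ms=11/4b +609.756ms=5/4b
Σ=4b of 4 (123bpm 2/4) — PASS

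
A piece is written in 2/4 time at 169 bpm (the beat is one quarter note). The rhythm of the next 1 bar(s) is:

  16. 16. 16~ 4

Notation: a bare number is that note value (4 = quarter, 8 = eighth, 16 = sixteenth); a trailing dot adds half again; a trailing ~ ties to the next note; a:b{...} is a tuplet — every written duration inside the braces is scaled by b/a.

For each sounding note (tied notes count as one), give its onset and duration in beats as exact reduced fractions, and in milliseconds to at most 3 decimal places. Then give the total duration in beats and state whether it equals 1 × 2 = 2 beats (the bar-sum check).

1) 0.0ms=0b +133.136ms=3/8b
2) 133.136ms=3/8b +133.136ms=3/8b
3) 266.272ms=3/4b +443.787ms=5/4b
Σ=2b of 2 (169bpm 2/4) — PASS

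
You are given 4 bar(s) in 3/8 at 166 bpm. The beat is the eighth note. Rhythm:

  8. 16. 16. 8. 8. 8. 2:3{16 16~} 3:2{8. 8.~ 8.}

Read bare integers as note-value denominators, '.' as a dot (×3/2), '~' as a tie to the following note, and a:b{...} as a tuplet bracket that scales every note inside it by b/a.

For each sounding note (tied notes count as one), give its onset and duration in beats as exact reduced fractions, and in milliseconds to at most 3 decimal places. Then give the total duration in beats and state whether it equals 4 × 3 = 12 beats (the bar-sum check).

1) 0.0ms=0b +542.169ms=3/2b
2) 542.169ms=3/2b +271.084ms=3/4b
3) 813.253ms=9/4b +271.084ms=3/4b
4) 1084.337ms=3b +542.169ms=3/2b
5) 1626.506ms=9/2b +542.169ms=3/2b
6) 2168.675ms=6b +542.169ms=3/2b
7) 2710.843ms=15/2b +271.084ms=3/4b
8) 2981.928ms=33/4b +632.53ms=7/4b
9) 3614.458ms=10b +722.892ms=2b
Σ=12b of 12 (166bpm 3/8) — PASS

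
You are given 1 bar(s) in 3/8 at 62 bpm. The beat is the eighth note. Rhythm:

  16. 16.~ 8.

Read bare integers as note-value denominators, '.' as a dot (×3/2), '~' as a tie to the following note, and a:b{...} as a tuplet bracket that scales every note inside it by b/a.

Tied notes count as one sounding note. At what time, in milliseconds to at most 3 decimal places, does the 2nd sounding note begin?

note 2 onset = 3/4b = 725.806ms

1. 0.0ms @ 0 + 725.806ms (3/4)
2. 725.806ms @ 3/4 + 2177.419ms (9/4)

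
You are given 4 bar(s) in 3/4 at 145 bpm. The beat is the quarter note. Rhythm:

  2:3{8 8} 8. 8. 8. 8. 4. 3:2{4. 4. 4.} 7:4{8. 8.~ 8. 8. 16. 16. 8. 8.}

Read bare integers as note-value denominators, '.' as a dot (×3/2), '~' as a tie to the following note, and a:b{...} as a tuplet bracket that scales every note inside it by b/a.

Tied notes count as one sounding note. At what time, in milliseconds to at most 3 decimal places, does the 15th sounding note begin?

note 15 onset = 153/14b = 4522.167ms

1. 0.0ms @ 0 + 310.345ms (3/4)
2. 310.345ms @ 3/4 + 310.345ms (3/4)
3. 620.69ms @ 3/2 + 310.345ms (3/4)
4. 931.034ms @ 9/4 + 310.345ms (3/4)
5. 1241.379ms @ 3 + 310.345ms (3/4)
6. 1551.724ms @ 15/4 + 310.345ms (3/4)
7. 1862.069ms @ 9/2 + 620.69ms (3/2)
8. 2482.759ms @ 6 + 413.793ms (1)
9. 2896.552ms @ 7 + 413.793ms (1)
10. 3310.345ms @ 8 + 413.793ms (1)
11. 3724.138ms @ 9 + 177.34ms (3/7)
12. 3901.478ms @ 66/7 + 354.68ms (6/7)
13. 4256.158ms @ 72/7 + 177.34ms (3/7)
14. 4433.498ms @ 75/7 + 88.67ms (3/14)
15. 4522.167ms @ 153/14 + 88.67ms (3/14)
16. 4610.837ms @ 78/7 + 177.34ms (3/7)
17. 4788.177ms @ 81/7 + 177.34ms (3/7)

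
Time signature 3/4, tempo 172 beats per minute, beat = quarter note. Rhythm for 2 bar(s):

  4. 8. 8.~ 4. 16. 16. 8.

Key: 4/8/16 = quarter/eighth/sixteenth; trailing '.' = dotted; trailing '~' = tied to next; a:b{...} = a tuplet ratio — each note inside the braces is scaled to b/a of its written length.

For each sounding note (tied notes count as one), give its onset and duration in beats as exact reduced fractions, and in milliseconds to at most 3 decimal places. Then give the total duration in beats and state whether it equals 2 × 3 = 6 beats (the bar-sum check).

1) 0.0ms=0b +523.256ms=3/2b
2) 523.256ms=3/2b +261.628ms=3/4b
3) 784.884ms=9/4b +784.884ms=9/4b
4) 1569.767ms=9/2b +130.814ms=3/8b
5) 1700.581ms=39/8b +130.814ms=3/8b
6) 1831.395ms=21/4b +261.628ms=3/4b
Σ=6b of 6 (172bpm 3/4) — PASS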